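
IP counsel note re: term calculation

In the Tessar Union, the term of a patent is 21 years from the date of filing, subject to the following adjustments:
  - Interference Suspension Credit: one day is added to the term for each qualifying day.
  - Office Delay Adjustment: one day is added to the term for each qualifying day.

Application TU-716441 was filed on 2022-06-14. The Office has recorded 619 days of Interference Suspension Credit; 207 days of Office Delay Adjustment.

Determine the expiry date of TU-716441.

Base term: filing date + 21 years → 14 June 2043.
Interference Suspension Credit: +619 days → 22 February 2045.
Office Delay Adjustment: +207 days → 17 September 2045.

September 17, 2045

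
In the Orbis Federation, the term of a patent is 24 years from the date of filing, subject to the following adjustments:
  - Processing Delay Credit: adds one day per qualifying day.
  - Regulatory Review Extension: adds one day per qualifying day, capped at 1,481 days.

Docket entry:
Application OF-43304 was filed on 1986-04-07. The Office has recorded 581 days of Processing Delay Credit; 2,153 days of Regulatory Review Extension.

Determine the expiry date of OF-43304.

November 29, 2015

Base term: filing date + 24 years → 7 April 2010.
Processing Delay Credit: +581 days → 9 November 2011.
Regulatory Review Extension: 2153 days claimed exceeds the 1481-day cap, so +1481 days → 29 November 2015.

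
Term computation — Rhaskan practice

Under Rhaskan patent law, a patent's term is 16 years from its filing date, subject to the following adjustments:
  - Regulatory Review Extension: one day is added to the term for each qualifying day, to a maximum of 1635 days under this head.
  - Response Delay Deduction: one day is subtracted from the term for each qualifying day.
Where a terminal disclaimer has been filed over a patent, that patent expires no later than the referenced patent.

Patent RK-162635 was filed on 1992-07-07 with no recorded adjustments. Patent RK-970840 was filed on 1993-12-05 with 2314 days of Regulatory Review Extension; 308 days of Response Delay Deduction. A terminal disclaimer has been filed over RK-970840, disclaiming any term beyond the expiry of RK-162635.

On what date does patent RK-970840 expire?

Natural term of RK-970840:
  Base: filing + 16 years → 5 December 2009.
  Regulatory Review Extension: 2314 days claimed exceeds the 1635-day cap, so +1635 days → 28 May 2014.
  Response Delay Deduction: −308 days → 24 July 2013.
Expiry of referenced patent RK-162635:
  Base: filing + 16 years → 7 July 2008.
Terminal disclaimer: RK-970840 expires on the earlier of 24 July 2013 and 7 July 2008.

2008-07-07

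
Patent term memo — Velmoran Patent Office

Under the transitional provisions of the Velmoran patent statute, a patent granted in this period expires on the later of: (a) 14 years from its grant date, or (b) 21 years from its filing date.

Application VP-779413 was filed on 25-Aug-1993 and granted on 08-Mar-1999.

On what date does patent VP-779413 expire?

2014-08-25

(a) grant + 14 years → 8 March 2013.
(b) filing + 21 years → 25 August 2014.
Later of the two: 25 August 2014.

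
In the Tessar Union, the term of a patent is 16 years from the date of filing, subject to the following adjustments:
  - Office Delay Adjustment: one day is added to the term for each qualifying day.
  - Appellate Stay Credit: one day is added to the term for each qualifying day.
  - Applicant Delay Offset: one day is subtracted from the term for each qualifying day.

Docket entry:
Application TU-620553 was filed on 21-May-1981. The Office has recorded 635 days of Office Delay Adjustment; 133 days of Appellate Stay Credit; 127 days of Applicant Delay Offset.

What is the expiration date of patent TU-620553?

1999-02-21

Base term: filing date + 16 years → 21 May 1997.
Office Delay Adjustment: +635 days → 15 February 1999.
Appellate Stay Credit: +133 days → 28 June 1999.
Applicant Delay Offset: −127 days → 21 February 1999.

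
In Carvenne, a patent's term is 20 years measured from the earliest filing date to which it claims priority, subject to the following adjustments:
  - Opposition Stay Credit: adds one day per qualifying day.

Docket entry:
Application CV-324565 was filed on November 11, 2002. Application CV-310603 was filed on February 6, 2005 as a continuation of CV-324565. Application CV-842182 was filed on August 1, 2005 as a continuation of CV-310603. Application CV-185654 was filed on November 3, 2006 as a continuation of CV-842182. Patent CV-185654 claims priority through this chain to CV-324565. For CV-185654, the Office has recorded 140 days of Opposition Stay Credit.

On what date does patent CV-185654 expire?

Earliest priority filing: 11 November 2002.
Base term: 11 November 2002 + 20 years → 11 November 2022.
Opposition Stay Credit: +140 days → 31 March 2023.

2023-03-31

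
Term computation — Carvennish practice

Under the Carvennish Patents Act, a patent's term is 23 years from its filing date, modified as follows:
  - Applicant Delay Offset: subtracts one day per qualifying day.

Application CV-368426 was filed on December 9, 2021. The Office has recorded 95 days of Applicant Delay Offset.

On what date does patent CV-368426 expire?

2044-09-05

Base term: filing date + 23 years → 9 December 2044.
Applicant Delay Offset: −95 days → 5 September 2044.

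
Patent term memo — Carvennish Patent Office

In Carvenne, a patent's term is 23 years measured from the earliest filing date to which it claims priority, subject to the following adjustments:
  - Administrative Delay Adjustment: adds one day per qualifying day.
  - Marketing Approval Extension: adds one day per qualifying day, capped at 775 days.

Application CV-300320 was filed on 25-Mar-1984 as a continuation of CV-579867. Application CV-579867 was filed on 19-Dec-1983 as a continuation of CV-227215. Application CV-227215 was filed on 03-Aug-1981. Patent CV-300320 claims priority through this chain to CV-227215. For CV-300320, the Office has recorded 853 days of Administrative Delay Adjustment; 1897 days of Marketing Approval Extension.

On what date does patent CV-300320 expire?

2009-01-17

Earliest priority filing: 3 August 1981.
Base term: 3 August 1981 + 23 years → 3 August 2004.
Administrative Delay Adjustment: +853 days → 4 December 2006.
Marketing Approval Extension: 1897 days claimed exceeds the 775-day cap, so +775 days → 17 January 2009.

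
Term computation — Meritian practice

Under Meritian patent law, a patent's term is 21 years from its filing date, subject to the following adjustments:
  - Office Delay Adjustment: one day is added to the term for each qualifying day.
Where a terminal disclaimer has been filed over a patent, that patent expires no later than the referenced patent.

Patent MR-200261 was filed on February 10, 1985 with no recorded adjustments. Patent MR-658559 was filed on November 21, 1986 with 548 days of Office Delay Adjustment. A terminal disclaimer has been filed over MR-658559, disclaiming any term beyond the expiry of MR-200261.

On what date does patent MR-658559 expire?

February 10, 2006

Natural term of MR-658559:
  Base: filing + 21 years → 21 November 2007.
  Office Delay Adjustment: +548 days → 22 May 2009.
Expiry of referenced patent MR-200261:
  Base: filing + 21 years → 10 February 2006.
Terminal disclaimer: MR-658559 expires on the earlier of 22 May 2009 and 10 February 2006.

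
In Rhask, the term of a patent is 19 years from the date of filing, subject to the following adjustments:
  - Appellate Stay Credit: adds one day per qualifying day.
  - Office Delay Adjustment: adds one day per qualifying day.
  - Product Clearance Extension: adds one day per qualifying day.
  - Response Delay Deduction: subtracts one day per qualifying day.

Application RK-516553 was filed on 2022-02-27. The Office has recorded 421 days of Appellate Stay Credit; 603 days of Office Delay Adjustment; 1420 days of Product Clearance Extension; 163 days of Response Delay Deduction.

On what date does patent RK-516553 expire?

Base term: filing date + 19 years → 27 February 2041.
Appellate Stay Credit: +421 days → 24 April 2042.
Office Delay Adjustment: +603 days → 18 December 2043.
Product Clearance Extension: +1420 days → 7 November 2047.
Response Delay Deduction: −163 days → 28 May 2047.

2047-05-28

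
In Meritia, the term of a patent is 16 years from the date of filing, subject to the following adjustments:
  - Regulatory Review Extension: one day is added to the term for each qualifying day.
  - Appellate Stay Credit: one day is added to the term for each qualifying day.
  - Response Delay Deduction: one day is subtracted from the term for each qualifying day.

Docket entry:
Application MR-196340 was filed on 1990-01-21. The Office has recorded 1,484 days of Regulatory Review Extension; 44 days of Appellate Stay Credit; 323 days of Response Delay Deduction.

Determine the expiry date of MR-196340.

Base term: filing date + 16 years → 21 January 2006.
Regulatory Review Extension: +1484 days → 13 February 2010.
Appellate Stay Credit: +44 days → 29 March 2010.
Response Delay Deduction: −323 days → 10 May 2009.

May 10, 2009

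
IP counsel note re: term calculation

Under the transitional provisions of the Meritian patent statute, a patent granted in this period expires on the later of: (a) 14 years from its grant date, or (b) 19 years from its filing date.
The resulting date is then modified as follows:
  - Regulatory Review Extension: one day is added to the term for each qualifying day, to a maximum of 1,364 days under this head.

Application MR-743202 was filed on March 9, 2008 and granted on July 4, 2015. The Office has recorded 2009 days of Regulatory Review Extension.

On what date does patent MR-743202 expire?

March 29, 2033

(a) grant + 14 years → 4 July 2029.
(b) filing + 19 years → 9 March 2027.
Later of the two: 4 July 2029.
Regulatory Review Extension: 2009 days claimed exceeds the 1364-day cap, so +1364 days → 29 March 2033.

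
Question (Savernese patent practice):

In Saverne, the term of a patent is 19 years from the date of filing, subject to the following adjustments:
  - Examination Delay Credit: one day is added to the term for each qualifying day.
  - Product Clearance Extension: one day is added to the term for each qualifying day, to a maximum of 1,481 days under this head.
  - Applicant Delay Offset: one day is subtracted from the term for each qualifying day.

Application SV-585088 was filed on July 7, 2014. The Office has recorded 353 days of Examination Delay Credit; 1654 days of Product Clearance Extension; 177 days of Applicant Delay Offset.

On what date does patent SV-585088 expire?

2038-01-19

Base term: filing date + 19 years → 7 July 2033.
Examination Delay Credit: +353 days → 25 June 2034.
Product Clearance Extension: 1654 days claimed exceeds the 1481-day cap, so +1481 days → 15 July 2038.
Applicant Delay Offset: −177 days → 19 January 2038.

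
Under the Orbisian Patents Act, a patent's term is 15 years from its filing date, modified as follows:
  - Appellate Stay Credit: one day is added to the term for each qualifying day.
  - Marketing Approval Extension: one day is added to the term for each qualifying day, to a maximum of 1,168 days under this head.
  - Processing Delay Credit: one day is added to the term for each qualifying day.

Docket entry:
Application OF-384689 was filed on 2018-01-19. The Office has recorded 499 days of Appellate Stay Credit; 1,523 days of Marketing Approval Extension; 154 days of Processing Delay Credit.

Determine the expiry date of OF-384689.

January 14, 2038

Base term: filing date + 15 years → 19 January 2033.
Appellate Stay Credit: +499 days → 2 June 2034.
Marketing Approval Extension: 1523 days claimed exceeds the 1168-day cap, so +1168 days → 13 August 2037.
Processing Delay Credit: +154 days → 14 January 2038.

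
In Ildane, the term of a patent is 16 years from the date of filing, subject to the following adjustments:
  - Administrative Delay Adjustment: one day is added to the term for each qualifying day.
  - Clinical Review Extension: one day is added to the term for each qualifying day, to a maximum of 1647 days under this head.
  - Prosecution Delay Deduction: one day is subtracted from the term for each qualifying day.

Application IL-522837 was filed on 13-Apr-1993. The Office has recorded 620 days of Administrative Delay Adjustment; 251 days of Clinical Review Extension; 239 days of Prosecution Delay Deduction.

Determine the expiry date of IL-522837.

January 5, 2011

Base term: filing date + 16 years → 13 April 2009.
Administrative Delay Adjustment: +620 days → 24 December 2010.
Clinical Review Extension: 251 days (within the 1647-day cap) → +251 days → 1 September 2011.
Prosecution Delay Deduction: −239 days → 5 January 2011.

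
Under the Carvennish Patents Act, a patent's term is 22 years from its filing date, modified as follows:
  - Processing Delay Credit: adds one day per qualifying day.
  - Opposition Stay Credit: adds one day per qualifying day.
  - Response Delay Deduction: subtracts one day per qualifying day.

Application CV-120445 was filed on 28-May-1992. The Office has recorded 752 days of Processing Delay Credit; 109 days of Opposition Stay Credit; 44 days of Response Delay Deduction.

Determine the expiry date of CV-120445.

August 22, 2016

Base term: filing date + 22 years → 28 May 2014.
Processing Delay Credit: +752 days → 18 June 2016.
Opposition Stay Credit: +109 days → 5 October 2016.
Response Delay Deduction: −44 days → 22 August 2016.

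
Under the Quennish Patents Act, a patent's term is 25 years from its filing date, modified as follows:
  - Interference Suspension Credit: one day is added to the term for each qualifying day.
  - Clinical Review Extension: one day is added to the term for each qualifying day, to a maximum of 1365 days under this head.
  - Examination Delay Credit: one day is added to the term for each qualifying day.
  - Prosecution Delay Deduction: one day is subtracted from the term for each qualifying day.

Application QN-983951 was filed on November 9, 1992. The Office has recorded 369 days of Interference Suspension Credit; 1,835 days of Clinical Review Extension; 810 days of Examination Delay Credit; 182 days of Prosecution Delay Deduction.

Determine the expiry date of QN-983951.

April 28, 2024

Base term: filing date + 25 years → 9 November 2017.
Interference Suspension Credit: +369 days → 13 November 2018.
Clinical Review Extension: 1835 days claimed exceeds the 1365-day cap, so +1365 days → 9 August 2022.
Examination Delay Credit: +810 days → 27 October 2024.
Prosecution Delay Deduction: −182 days → 28 April 2024.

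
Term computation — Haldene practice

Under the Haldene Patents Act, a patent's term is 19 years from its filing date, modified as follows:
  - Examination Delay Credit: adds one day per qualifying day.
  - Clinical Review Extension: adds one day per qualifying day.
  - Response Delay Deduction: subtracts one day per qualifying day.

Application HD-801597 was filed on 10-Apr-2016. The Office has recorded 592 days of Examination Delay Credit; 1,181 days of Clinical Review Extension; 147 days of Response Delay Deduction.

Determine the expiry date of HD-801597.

September 22, 2039

Base term: filing date + 19 years → 10 April 2035.
Examination Delay Credit: +592 days → 22 November 2036.
Clinical Review Extension: +1181 days → 16 February 2040.
Response Delay Deduction: −147 days → 22 September 2039.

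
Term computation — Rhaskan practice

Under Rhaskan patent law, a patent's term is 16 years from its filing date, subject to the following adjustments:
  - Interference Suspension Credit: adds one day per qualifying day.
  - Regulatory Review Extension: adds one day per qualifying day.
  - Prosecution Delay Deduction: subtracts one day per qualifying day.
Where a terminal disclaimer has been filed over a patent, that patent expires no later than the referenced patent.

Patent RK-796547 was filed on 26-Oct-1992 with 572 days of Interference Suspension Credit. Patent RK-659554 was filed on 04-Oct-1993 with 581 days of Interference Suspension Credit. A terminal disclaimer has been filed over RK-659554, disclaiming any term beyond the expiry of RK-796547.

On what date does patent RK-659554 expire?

Natural term of RK-659554:
  Base: filing + 16 years → 4 October 2009.
  Interference Suspension Credit: +581 days → 8 May 2011.
Expiry of referenced patent RK-796547:
  Base: filing + 16 years → 26 October 2008.
  Interference Suspension Credit: +572 days → 21 May 2010.
Terminal disclaimer: RK-659554 expires on the earlier of 8 May 2011 and 21 May 2010.

2010-05-21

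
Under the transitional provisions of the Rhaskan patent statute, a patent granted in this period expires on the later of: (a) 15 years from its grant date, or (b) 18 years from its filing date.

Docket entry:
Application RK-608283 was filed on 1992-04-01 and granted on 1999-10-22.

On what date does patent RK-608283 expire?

(a) grant + 15 years → 22 October 2014.
(b) filing + 18 years → 1 April 2010.
Later of the two: 22 October 2014.

October 22, 2014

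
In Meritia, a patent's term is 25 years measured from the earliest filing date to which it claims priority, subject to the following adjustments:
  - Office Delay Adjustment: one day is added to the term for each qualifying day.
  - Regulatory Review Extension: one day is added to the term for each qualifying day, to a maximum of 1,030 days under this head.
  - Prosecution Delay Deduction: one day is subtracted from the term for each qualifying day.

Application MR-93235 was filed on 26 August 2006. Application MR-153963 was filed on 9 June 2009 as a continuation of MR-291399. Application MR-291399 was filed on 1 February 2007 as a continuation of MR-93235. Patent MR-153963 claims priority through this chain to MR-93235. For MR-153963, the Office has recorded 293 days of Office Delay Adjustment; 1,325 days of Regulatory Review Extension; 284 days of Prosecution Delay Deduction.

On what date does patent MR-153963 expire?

Earliest priority filing: 26 August 2006.
Base term: 26 August 2006 + 25 years → 26 August 2031.
Office Delay Adjustment: +293 days → 14 June 2032.
Regulatory Review Extension: 1325 days claimed exceeds the 1030-day cap, so +1030 days → 10 April 2035.
Prosecution Delay Deduction: −284 days → 30 June 2034.

June 30, 2034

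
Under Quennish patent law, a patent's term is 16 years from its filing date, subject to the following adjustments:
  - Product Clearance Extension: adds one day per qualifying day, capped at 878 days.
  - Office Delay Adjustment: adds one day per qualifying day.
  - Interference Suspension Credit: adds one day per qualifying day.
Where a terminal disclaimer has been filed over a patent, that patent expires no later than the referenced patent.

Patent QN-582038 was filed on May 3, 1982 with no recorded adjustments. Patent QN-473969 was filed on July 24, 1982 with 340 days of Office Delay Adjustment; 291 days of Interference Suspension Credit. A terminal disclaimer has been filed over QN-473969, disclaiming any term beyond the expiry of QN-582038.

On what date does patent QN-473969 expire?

1998-05-03

Natural term of QN-473969:
  Base: filing + 16 years → 24 July 1998.
  Office Delay Adjustment: +340 days → 29 June 1999.
  Interference Suspension Credit: +291 days → 15 April 2000.
Expiry of referenced patent QN-582038:
  Base: filing + 16 years → 3 May 1998.
Terminal disclaimer: QN-473969 expires on the earlier of 15 April 2000 and 3 May 1998.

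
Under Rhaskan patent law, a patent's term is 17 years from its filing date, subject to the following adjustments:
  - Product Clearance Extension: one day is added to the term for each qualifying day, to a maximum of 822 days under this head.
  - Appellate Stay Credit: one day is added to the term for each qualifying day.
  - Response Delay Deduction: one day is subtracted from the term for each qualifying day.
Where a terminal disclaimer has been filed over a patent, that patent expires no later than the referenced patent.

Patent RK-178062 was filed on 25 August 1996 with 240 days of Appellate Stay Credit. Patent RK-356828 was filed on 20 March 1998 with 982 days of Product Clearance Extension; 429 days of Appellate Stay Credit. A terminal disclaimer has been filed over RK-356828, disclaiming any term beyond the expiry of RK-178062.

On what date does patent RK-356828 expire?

2014-04-22

Natural term of RK-356828:
  Base: filing + 17 years → 20 March 2015.
  Product Clearance Extension: 982 days claimed exceeds the 822-day cap, so +822 days → 19 June 2017.
  Appellate Stay Credit: +429 days → 22 August 2018.
Expiry of referenced patent RK-178062:
  Base: filing + 17 years → 25 August 2013.
  Appellate Stay Credit: +240 days → 22 April 2014.
Terminal disclaimer: RK-356828 expires on the earlier of 22 August 2018 and 22 April 2014.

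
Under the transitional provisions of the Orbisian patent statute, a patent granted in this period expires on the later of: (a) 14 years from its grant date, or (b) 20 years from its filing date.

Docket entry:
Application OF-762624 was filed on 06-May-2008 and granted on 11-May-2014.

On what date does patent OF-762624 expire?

May 11, 2028

(a) grant + 14 years → 11 May 2028.
(b) filing + 20 years → 6 May 2028.
Later of the two: 11 May 2028.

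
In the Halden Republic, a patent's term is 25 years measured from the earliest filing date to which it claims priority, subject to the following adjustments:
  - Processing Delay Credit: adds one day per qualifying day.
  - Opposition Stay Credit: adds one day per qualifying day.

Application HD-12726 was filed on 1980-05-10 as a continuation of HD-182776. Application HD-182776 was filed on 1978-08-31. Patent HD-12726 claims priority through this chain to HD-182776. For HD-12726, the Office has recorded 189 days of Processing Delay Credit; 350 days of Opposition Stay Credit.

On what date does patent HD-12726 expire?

2005-02-20

Earliest priority filing: 31 August 1978.
Base term: 31 August 1978 + 25 years → 31 August 2003.
Processing Delay Credit: +189 days → 7 March 2004.
Opposition Stay Credit: +350 days → 20 February 2005.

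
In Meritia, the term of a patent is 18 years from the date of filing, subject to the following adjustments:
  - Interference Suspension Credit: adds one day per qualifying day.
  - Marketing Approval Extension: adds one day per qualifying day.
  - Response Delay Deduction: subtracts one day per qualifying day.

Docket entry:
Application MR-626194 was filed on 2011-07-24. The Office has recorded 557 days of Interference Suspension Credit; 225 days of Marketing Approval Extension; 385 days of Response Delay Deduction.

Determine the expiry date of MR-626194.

Base term: filing date + 18 years → 24 July 2029.
Interference Suspension Credit: +557 days → 1 February 2031.
Marketing Approval Extension: +225 days → 14 September 2031.
Response Delay Deduction: −385 days → 25 August 2030.

August 25, 2030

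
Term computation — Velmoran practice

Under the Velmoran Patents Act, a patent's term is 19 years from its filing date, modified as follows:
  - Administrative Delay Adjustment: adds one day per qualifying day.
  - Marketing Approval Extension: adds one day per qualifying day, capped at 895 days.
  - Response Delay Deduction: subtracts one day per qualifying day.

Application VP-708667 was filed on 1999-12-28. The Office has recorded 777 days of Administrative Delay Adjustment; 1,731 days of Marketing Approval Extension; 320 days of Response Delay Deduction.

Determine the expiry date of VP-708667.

2022-09-10

Base term: filing date + 19 years → 28 December 2018.
Administrative Delay Adjustment: +777 days → 12 February 2021.
Marketing Approval Extension: 1731 days claimed exceeds the 895-day cap, so +895 days → 27 July 2023.
Response Delay Deduction: −320 days → 10 September 2022.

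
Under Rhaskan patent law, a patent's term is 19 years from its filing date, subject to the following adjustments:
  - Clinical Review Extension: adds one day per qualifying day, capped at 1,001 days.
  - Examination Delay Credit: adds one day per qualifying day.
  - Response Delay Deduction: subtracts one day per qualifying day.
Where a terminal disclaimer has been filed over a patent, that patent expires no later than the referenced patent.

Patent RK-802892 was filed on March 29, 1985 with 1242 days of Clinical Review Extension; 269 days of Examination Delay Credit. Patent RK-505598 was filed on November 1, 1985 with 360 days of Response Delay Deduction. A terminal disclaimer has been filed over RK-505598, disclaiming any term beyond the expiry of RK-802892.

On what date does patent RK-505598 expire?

Natural term of RK-505598:
  Base: filing + 19 years → 1 November 2004.
  Response Delay Deduction: −360 days → 7 November 2003.
Expiry of referenced patent RK-802892:
  Base: filing + 19 years → 29 March 2004.
  Clinical Review Extension: 1242 days claimed exceeds the 1001-day cap, so +1001 days → 25 December 2006.
  Examination Delay Credit: +269 days → 20 September 2007.
Terminal disclaimer: RK-505598 expires on the earlier of 7 November 2003 and 20 September 2007.

2003-11-07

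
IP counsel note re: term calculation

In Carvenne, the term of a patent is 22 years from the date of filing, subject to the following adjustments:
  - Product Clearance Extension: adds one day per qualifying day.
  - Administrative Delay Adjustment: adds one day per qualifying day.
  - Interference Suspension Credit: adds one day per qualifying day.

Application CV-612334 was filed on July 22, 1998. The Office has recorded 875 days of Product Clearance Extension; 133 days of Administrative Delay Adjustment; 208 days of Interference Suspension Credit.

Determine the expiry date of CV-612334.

Base term: filing date + 22 years → 22 July 2020.
Product Clearance Extension: +875 days → 14 December 2022.
Administrative Delay Adjustment: +133 days → 26 April 2023.
Interference Suspension Credit: +208 days → 20 November 2023.

November 20, 2023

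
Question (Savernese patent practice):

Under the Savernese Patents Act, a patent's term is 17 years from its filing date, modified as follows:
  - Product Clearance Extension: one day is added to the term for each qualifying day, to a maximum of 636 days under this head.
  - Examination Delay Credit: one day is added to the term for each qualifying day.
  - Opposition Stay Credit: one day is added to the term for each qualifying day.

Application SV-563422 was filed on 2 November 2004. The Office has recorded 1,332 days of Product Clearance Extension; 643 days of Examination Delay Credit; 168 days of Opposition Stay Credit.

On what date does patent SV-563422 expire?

2025-10-19

Base term: filing date + 17 years → 2 November 2021.
Product Clearance Extension: 1332 days claimed exceeds the 636-day cap, so +636 days → 31 July 2023.
Examination Delay Credit: +643 days → 4 May 2025.
Opposition Stay Credit: +168 days → 19 October 2025.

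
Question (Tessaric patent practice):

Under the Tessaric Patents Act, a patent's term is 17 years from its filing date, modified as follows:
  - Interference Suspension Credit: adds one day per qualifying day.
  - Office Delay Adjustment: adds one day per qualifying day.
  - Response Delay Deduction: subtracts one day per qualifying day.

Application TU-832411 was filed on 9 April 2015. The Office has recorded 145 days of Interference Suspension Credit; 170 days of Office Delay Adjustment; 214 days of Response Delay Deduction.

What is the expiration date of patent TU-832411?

2032-07-19

Base term: filing date + 17 years → 9 April 2032.
Interference Suspension Credit: +145 days → 1 September 2032.
Office Delay Adjustment: +170 days → 18 February 2033.
Response Delay Deduction: −214 days → 19 July 2032.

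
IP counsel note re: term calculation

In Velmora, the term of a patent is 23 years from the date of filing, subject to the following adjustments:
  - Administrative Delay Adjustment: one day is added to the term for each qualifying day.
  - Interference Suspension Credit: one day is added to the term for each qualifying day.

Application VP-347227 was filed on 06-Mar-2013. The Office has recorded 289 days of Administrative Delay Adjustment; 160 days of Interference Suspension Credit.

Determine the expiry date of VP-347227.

Base term: filing date + 23 years → 6 March 2036.
Administrative Delay Adjustment: +289 days → 20 December 2036.
Interference Suspension Credit: +160 days → 29 May 2037.

2037-05-29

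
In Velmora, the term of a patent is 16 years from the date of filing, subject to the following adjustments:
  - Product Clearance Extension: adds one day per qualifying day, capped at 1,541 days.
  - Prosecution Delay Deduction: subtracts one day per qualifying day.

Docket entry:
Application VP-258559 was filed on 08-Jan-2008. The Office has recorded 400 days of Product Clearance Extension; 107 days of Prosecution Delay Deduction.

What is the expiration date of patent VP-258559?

2024-10-27

Base term: filing date + 16 years → 8 January 2024.
Product Clearance Extension: 400 days (within the 1541-day cap) → +400 days → 11 February 2025.
Prosecution Delay Deduction: −107 days → 27 October 2024.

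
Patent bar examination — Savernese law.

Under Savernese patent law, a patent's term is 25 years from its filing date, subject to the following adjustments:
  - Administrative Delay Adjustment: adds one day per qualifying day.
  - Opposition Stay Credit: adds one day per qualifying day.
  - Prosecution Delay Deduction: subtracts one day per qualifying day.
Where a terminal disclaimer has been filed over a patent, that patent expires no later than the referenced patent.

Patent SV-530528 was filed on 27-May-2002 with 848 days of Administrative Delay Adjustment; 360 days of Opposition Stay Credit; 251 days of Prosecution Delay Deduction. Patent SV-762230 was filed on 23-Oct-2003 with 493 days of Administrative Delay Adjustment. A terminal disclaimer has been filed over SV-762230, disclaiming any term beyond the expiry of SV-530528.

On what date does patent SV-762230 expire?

Natural term of SV-762230:
  Base: filing + 25 years → 23 October 2028.
  Administrative Delay Adjustment: +493 days → 28 February 2030.
Expiry of referenced patent SV-530528:
  Base: filing + 25 years → 27 May 2027.
  Administrative Delay Adjustment: +848 days → 21 September 2029.
  Opposition Stay Credit: +360 days → 16 September 2030.
  Prosecution Delay Deduction: −251 days → 8 January 2030.
Terminal disclaimer: SV-762230 expires on the earlier of 28 February 2030 and 8 January 2030.

January 8, 2030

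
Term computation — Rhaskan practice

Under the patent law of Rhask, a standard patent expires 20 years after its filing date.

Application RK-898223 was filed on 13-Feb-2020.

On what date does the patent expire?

February 13, 2040

Filing date + 20 years → 13 February 2040.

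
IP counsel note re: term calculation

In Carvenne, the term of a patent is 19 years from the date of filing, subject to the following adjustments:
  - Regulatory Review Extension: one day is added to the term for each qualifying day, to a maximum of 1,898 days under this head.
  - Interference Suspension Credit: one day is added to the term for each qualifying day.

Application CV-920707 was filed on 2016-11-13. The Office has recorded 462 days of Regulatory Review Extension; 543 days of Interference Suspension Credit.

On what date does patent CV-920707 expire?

Base term: filing date + 19 years → 13 November 2035.
Regulatory Review Extension: 462 days (within the 1898-day cap) → +462 days → 17 February 2037.
Interference Suspension Credit: +543 days → 14 August 2038.

August 14, 2038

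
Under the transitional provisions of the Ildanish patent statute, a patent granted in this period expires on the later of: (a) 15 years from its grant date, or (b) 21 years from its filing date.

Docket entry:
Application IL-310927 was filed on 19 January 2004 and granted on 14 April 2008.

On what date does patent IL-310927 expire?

January 19, 2025

(a) grant + 15 years → 14 April 2023.
(b) filing + 21 years → 19 January 2025.
Later of the two: 19 January 2025.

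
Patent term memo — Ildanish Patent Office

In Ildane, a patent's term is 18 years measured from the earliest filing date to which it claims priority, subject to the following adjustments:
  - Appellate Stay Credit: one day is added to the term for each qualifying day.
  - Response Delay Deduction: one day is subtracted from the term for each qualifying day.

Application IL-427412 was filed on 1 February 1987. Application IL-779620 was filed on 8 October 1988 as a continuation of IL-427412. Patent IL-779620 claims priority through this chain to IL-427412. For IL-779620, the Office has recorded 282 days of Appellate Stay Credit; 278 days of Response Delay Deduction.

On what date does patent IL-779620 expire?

Earliest priority filing: 1 February 1987.
Base term: 1 February 1987 + 18 years → 1 February 2005.
Appellate Stay Credit: +282 days → 10 November 2005.
Response Delay Deduction: −278 days → 5 February 2005.

2005-02-05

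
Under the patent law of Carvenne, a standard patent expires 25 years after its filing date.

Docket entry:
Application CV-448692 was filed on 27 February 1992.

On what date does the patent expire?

Filing date + 25 years → 27 February 2017.

2017-02-27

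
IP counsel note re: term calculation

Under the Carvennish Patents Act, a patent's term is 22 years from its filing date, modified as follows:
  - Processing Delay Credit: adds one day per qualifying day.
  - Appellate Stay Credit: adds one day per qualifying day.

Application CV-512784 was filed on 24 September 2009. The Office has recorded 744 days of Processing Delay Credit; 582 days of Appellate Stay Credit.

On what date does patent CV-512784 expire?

2035-05-12

Base term: filing date + 22 years → 24 September 2031.
Processing Delay Credit: +744 days → 7 October 2033.
Appellate Stay Credit: +582 days → 12 May 2035.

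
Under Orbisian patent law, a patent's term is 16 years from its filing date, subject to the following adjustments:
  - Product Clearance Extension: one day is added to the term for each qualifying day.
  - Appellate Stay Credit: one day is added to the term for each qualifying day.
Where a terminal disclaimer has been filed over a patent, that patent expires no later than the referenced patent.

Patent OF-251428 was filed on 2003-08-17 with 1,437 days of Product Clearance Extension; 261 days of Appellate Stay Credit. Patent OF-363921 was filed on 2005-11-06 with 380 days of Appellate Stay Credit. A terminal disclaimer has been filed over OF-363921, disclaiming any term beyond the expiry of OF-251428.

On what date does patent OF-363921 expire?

Natural term of OF-363921:
  Base: filing + 16 years → 6 November 2021.
  Appellate Stay Credit: +380 days → 21 November 2022.
Expiry of referenced patent OF-251428:
  Base: filing + 16 years → 17 August 2019.
  Product Clearance Extension: +1437 days → 24 July 2023.
  Appellate Stay Credit: +261 days → 10 April 2024.
Terminal disclaimer: OF-363921 expires on the earlier of 21 November 2022 and 10 April 2024.

2022-11-21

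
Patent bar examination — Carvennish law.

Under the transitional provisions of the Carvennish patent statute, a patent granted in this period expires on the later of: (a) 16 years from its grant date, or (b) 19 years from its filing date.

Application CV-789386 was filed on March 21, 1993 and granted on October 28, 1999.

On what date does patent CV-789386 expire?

2015-10-28

(a) grant + 16 years → 28 October 2015.
(b) filing + 19 years → 21 March 2012.
Later of the two: 28 October 2015.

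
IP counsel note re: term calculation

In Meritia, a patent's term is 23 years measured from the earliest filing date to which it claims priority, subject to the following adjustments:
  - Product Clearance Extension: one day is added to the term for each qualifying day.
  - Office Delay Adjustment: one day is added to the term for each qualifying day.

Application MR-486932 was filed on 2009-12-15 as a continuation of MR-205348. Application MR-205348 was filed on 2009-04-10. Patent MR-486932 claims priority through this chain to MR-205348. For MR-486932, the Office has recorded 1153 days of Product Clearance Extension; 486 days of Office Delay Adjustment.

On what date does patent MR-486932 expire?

Earliest priority filing: 10 April 2009.
Base term: 10 April 2009 + 23 years → 10 April 2032.
Product Clearance Extension: +1153 days → 7 June 2035.
Office Delay Adjustment: +486 days → 5 October 2036.

2036-10-05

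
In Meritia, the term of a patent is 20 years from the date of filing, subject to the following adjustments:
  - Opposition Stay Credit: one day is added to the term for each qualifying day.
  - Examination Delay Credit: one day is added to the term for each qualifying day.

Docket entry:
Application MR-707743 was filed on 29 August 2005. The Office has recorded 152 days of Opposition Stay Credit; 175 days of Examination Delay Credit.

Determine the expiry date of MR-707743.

Base term: filing date + 20 years → 29 August 2025.
Opposition Stay Credit: +152 days → 28 January 2026.
Examination Delay Credit: +175 days → 22 July 2026.

July 22, 2026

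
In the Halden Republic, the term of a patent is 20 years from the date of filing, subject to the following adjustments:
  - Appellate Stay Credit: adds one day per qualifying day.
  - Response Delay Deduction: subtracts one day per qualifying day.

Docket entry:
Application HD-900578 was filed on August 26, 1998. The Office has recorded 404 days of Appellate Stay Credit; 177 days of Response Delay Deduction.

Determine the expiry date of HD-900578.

2019-04-10

Base term: filing date + 20 years → 26 August 2018.
Appellate Stay Credit: +404 days → 4 October 2019.
Response Delay Deduction: −177 days → 10 April 2019.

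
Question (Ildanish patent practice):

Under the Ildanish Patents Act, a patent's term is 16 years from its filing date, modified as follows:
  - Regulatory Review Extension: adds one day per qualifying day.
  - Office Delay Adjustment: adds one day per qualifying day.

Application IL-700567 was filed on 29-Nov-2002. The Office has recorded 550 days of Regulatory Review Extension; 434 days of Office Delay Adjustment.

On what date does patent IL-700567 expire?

Base term: filing date + 16 years → 29 November 2018.
Regulatory Review Extension: +550 days → 1 June 2020.
Office Delay Adjustment: +434 days → 9 August 2021.

August 9, 2021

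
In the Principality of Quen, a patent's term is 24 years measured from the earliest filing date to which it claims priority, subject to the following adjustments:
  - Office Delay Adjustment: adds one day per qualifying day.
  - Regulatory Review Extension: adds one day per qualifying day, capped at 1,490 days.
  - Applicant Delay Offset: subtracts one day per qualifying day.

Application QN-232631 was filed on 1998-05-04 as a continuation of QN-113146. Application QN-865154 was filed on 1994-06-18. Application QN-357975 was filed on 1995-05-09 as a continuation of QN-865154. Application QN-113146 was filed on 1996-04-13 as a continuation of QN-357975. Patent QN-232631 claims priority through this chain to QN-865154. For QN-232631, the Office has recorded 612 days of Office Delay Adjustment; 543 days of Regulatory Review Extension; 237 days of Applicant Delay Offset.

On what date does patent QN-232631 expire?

Earliest priority filing: 18 June 1994.
Base term: 18 June 1994 + 24 years → 18 June 2018.
Office Delay Adjustment: +612 days → 20 February 2020.
Regulatory Review Extension: 543 days (within the 1490-day cap) → +543 days → 16 August 2021.
Applicant Delay Offset: −237 days → 22 December 2020.

2020-12-22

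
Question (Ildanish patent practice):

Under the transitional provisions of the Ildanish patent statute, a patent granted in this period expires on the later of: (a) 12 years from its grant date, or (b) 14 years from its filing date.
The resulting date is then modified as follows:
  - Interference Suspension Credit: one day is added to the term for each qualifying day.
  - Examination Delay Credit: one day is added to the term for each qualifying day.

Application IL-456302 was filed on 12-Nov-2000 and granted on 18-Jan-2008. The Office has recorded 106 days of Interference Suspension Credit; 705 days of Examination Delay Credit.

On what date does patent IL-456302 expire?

(a) grant + 12 years → 18 January 2020.
(b) filing + 14 years → 12 November 2014.
Later of the two: 18 January 2020.
Interference Suspension Credit: +106 days → 3 May 2020.
Examination Delay Credit: +705 days → 8 April 2022.

April 8, 2022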